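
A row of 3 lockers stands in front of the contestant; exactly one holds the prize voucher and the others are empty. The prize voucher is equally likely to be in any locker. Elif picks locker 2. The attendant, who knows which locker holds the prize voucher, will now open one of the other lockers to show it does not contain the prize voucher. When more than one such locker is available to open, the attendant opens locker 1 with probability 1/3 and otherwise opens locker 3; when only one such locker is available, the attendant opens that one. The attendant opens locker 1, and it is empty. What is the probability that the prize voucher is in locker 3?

Condition on the true location of the prize voucher.
If it is in locker 1 (prior 1/3): the attendant opened locker 1, so this case is ruled out; weight (1/3)·0 = 0.
If it is in locker 2 (prior 1/3): locker 1 is available, opened with probability 1/3; weight (1/3)·(1/3) = 1/9.
If it is in locker 3 (prior 1/3): only locker 1 is available, probability 1; weight (1/3)·1 = 1/3.
The weights sum to 4/9.
So P(the prize voucher in locker 3 | the attendant opened locker 1) = (1/3) / (4/9) = 3/4.

3/4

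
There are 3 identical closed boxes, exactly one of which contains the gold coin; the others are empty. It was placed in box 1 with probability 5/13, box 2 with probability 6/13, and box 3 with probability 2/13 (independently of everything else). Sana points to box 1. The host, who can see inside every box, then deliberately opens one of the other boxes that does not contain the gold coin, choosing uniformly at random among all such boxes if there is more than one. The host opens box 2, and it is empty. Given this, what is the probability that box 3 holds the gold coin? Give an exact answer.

Consider each possible location of the gold coin in turn.
If it is in box 1 (prior 5/13): the host has 2 equally likely choices, so probability 1/2; weight (5/13)·(1/2) = 5/26.
If it is in box 2 (prior 6/13): the host opened box 2, so this case is ruled out; weight (6/13)·0 = 0.
If it is in box 3 (prior 2/13): the host has no choice, probability 1; weight (2/13)·1 = 2/13.
The weights sum to 9/26.
So P(the gold coin in box 3 | the host opened box 2) = (2/13) / (9/26) = 4/9.

4/9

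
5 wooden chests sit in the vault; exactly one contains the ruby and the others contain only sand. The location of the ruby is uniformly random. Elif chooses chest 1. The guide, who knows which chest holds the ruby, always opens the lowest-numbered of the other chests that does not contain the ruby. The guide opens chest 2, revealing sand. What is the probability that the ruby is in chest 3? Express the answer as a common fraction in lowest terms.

1/4

Condition on the true location of the ruby.
If it is in any of chests 1, 3, 4, and 5 (prior 1/5 each): chest 2 is the lowest-numbered option available, probability 1; weight (1/5)·1 = 1/5 each.
If it is in chest 2 (prior 1/5): the guide opened chest 2, so this case is ruled out; weight (1/5)·0 = 0.
The weights sum to 4/5.
So P(the ruby in chest 3 | the guide opened chest 2) = (1/5) / (4/5) = 1/4.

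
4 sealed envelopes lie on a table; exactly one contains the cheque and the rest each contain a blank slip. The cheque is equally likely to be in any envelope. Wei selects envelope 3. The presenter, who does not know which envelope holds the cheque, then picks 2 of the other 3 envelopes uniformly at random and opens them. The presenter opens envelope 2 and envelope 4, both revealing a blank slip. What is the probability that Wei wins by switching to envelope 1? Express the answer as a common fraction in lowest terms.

Because the presenter chose which envelopes to open without knowing where the cheque is, the choice is independent of the prize location. Learning that none of the 2 opened envelopes holds the cheque simply rules out those 2 locations and leaves the remaining 2 envelopes still equally likely by symmetry.
So P(the cheque in envelope 1) = 1/2.

1/2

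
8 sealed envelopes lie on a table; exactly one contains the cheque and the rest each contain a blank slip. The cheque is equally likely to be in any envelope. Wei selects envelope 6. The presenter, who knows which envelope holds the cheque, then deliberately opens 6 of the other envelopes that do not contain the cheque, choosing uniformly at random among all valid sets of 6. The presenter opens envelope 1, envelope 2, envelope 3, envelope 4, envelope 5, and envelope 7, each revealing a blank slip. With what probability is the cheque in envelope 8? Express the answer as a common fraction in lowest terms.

7/8

Condition on the true location of the cheque.
If it is in any of envelopes 1, 2, 3, 4, 5, and 7 (prior 1/8 each): that envelope was opened and seen not to hold the prize — ruled out; weight (1/8)·0 = 0 each.
If it is in envelope 6 (prior 1/8): the presenter has 7 equally likely choices, so probability 1/7; weight (1/8)·(1/7) = 1/56.
If it is in envelope 8 (prior 1/8): the presenter has no choice, probability 1; weight (1/8)·1 = 1/8.
The weights sum to 1/7.
So P(the cheque in envelope 8 | the presenter opened envelope 1, envelope 2, envelope 3, envelope 4, envelope 5, and envelope 7) = (1/8) / (1/7) = 7/8.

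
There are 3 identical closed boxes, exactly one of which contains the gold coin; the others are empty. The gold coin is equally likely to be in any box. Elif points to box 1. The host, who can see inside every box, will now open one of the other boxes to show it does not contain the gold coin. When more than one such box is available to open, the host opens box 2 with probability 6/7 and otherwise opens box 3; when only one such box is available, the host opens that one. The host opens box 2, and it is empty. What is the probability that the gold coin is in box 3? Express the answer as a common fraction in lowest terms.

Apply Bayes' rule, conditioning on where the gold coin actually is.
If it is in box 1 (prior 1/3): box 2 is available, opened with probability 6/7; weight (1/3)·(6/7) = 2/7.
If it is in box 2 (prior 1/3): the host opened box 2, so this case is ruled out; weight (1/3)·0 = 0.
If it is in box 3 (prior 1/3): only box 2 is available, probability 1; weight (1/3)·1 = 1/3.
The weights sum to 13/21.
So P(the gold coin in box 3 | the host opened box 2) = (1/3) / (13/21) = 7/13.

7/13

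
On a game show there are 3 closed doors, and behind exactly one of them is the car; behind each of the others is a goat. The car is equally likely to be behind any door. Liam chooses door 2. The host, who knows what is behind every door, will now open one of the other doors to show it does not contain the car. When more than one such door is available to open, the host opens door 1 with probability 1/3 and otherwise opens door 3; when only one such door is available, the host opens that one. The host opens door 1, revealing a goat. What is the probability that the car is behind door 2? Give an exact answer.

Consider each possible location of the car in turn.
If it is behind door 1 (prior 1/3): the host opened door 1, so this case is ruled out; weight (1/3)·0 = 0.
If it is behind door 2 (prior 1/3): door 1 is available, opened with probability 1/3; weight (1/3)·(1/3) = 1/9.
If it is behind door 3 (prior 1/3): only door 1 is available, probability 1; weight (1/3)·1 = 1/3.
The weights sum to 4/9.
So P(the car behind door 2 | the host opened door 1) = (1/9) / (4/9) = 1/4.

1/4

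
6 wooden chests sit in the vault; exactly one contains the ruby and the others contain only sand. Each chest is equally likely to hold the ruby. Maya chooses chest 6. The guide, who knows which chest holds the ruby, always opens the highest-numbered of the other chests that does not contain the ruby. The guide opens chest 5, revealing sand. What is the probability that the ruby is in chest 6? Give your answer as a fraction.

Apply Bayes' rule, conditioning on where the ruby actually is.
If it is in any of chests 1, 2, 3, 4, and 6 (prior 1/6 each): chest 5 is the highest-numbered option available, probability 1; weight (1/6)·1 = 1/6 each.
If it is in chest 5 (prior 1/6): the guide opened chest 5, so this case is ruled out; weight (1/6)·0 = 0.
The weights sum to 5/6.
So P(the ruby in chest 6 | the guide opened chest 5) = (1/6) / (5/6) = 1/5.

1/5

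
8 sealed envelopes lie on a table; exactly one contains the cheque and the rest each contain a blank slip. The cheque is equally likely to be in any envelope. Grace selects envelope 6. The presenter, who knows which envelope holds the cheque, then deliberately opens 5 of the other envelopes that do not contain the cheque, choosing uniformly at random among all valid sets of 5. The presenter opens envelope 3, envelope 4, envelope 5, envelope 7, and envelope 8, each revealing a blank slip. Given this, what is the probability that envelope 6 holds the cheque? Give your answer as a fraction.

1/8

Apply Bayes' rule, conditioning on where the cheque actually is.
If it is in either of envelopes 1 and 2 (prior 1/8 each): the presenter has 6 equally likely choices, so probability 1/6; weight (1/8)·(1/6) = 1/48 each.
If it is in any of envelopes 3, 4, 5, 7, and 8 (prior 1/8 each): that envelope was opened and seen not to hold the prize — ruled out; weight (1/8)·0 = 0 each.
If it is in envelope 6 (prior 1/8): the presenter has 21 equally likely choices, so probability 1/21; weight (1/8)·(1/21) = 1/168.
The weights sum to 1/21.
So P(the cheque in envelope 6 | the presenter opened envelope 3, envelope 4, envelope 5, envelope 7, and envelope 8) = (1/168) / (1/21) = 1/8.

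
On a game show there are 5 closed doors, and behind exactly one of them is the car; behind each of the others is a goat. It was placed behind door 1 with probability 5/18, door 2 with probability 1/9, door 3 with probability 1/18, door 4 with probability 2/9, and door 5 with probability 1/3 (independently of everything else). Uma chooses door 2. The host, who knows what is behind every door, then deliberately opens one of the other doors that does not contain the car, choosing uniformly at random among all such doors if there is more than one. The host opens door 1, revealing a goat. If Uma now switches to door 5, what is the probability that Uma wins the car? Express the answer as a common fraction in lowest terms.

12/25

Condition on the true location of the car.
If it is behind door 1 (prior 5/18): the host opened door 1, so this case is ruled out; weight (5/18)·0 = 0.
If it is behind door 2 (prior 1/9): the host has 4 equally likely choices, so probability 1/4; weight (1/9)·(1/4) = 1/36.
If it is behind door 3 (prior 1/18): the host has 3 equally likely choices, so probability 1/3; weight (1/18)·(1/3) = 1/54.
If it is behind door 4 (prior 2/9): the host has 3 equally likely choices, so probability 1/3; weight (2/9)·(1/3) = 2/27.
If it is behind door 5 (prior 1/3): the host has 3 equally likely choices, so probability 1/3; weight (1/3)·(1/3) = 1/9.
The weights sum to 25/108.
So P(the car behind door 5 | the host opened door 1) = (1/9) / (25/108) = 12/25.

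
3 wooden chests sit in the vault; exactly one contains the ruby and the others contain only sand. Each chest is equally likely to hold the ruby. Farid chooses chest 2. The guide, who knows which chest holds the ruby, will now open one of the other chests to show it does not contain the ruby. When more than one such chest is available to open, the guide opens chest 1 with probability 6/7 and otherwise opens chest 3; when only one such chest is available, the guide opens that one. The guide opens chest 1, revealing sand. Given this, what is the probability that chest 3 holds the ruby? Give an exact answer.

7/13

Apply Bayes' rule, conditioning on where the ruby actually is.
If it is in chest 1 (prior 1/3): the guide opened chest 1, so this case is ruled out; weight (1/3)·0 = 0.
If it is in chest 2 (prior 1/3): chest 1 is available, opened with probability 6/7; weight (1/3)·(6/7) = 2/7.
If it is in chest 3 (prior 1/3): only chest 1 is available, probability 1; weight (1/3)·1 = 1/3.
The weights sum to 13/21.
So P(the ruby in chest 3 | the guide opened chest 1) = (1/3) / (13/21) = 7/13.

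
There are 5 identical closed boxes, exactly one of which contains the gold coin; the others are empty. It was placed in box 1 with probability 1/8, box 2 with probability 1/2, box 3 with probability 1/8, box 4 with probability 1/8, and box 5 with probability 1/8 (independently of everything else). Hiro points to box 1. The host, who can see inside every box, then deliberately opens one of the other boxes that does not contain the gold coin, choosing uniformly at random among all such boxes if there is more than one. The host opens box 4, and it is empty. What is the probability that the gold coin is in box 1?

Apply Bayes' rule, conditioning on where the gold coin actually is.
If it is in box 1 (prior 1/8): the host has 4 equally likely choices, so probability 1/4; weight (1/8)·(1/4) = 1/32.
If it is in box 2 (prior 1/2): the host has 3 equally likely choices, so probability 1/3; weight (1/2)·(1/3) = 1/6.
If it is in either of boxes 3 and 5 (prior 1/8 each): the host has 3 equally likely choices, so probability 1/3; weight (1/8)·(1/3) = 1/24 each.
If it is in box 4 (prior 1/8): the host opened box 4, so this case is ruled out; weight (1/8)·0 = 0.
The weights sum to 9/32.
So P(the gold coin in box 1 | the host opened box 4) = (1/32) / (9/32) = 1/9.

1/9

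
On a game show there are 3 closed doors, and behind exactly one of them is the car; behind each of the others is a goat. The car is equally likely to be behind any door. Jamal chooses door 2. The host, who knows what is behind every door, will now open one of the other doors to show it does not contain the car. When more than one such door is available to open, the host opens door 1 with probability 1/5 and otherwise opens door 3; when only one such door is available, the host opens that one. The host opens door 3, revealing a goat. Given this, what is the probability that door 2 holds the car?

4/9

Consider each possible location of the car in turn.
If it is behind door 1 (prior 1/3): only door 3 is available, probability 1; weight (1/3)·1 = 1/3.
If it is behind door 2 (prior 1/3): door 1 is available but not opened, probability 4/5; weight (1/3)·(4/5) = 4/15.
If it is behind door 3 (prior 1/3): the host opened door 3, so this case is ruled out; weight (1/3)·0 = 0.
The weights sum to 3/5.
So P(the car behind door 2 | the host opened door 3) = (4/15) / (3/5) = 4/9.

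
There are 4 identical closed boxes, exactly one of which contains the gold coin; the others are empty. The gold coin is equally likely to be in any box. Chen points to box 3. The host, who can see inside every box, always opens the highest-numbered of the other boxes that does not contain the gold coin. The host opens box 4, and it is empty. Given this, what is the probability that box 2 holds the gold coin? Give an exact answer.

1/3

Condition on the true location of the gold coin.
If it is in any of boxes 1, 2, and 3 (prior 1/4 each): box 4 is the highest-numbered option available, probability 1; weight (1/4)·1 = 1/4 each.
If it is in box 4 (prior 1/4): the host opened box 4, so this case is ruled out; weight (1/4)·0 = 0.
The weights sum to 3/4.
So P(the gold coin in box 2 | the host opened box 4) = (1/4) / (3/4) = 1/3.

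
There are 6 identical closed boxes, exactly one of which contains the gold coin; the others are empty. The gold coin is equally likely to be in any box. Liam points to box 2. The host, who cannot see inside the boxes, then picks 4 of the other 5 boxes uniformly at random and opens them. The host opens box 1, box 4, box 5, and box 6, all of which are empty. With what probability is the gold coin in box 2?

Condition on the true location of the gold coin.
If it is in any of boxes 1, 4, 5, and 6 (prior 1/6 each): that box was opened and seen not to hold the prize — ruled out; weight (1/6)·0 = 0 each.
If it is in either of boxes 2 and 3 (prior 1/6 each): the host picks exactly this set with probability 1/5 regardless, and none is the prize; weight (1/6)·(1/5) = 1/30 each.
The weights sum to 1/15.
So P(the gold coin in box 2 | the host opened box 1, box 4, box 5, and box 6) = (1/30) / (1/15) = 1/2.

1/2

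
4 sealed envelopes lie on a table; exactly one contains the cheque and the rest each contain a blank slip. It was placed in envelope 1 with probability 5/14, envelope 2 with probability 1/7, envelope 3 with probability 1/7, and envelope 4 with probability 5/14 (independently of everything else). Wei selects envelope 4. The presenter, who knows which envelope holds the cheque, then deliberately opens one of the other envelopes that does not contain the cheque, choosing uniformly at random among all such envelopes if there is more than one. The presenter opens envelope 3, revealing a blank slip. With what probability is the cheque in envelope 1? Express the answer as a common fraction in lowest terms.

Consider each possible location of the cheque in turn.
If it is in envelope 1 (prior 5/14): the presenter has 2 equally likely choices, so probability 1/2; weight (5/14)·(1/2) = 5/28.
If it is in envelope 2 (prior 1/7): the presenter has 2 equally likely choices, so probability 1/2; weight (1/7)·(1/2) = 1/14.
If it is in envelope 3 (prior 1/7): the presenter opened envelope 3, so this case is ruled out; weight (1/7)·0 = 0.
If it is in envelope 4 (prior 5/14): the presenter has 3 equally likely choices, so probability 1/3; weight (5/14)·(1/3) = 5/42.
The weights sum to 31/84.
So P(the cheque in envelope 1 | the presenter opened envelope 3) = (5/28) / (31/84) = 15/31.

15/31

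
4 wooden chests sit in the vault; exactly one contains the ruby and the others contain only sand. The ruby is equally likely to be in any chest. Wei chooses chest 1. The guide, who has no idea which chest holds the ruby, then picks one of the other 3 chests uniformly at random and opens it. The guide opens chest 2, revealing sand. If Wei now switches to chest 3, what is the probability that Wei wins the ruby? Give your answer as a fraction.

Consider each possible location of the ruby in turn.
If it is in any of chests 1, 3, and 4 (prior 1/4 each): the guide picks chest 2 with probability 1/3 regardless, and it is not the prize; weight (1/4)·(1/3) = 1/12 each.
If it is in chest 2 (prior 1/4): the guide opened chest 2, so this case is ruled out; weight (1/4)·0 = 0.
The weights sum to 1/4.
So P(the ruby in chest 3 | the guide opened chest 2) = (1/12) / (1/4) = 1/3.

1/3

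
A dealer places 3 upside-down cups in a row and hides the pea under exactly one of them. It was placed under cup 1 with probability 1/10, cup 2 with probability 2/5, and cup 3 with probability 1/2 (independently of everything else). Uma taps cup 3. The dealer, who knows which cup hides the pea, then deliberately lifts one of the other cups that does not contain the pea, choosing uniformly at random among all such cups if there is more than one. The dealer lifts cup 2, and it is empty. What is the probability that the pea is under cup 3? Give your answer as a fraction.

Consider each possible location of the pea in turn.
If it is under cup 1 (prior 1/10): the dealer has no choice, probability 1; weight (1/10)·1 = 1/10.
If it is under cup 2 (prior 2/5): the dealer opened cup 2, so this case is ruled out; weight (2/5)·0 = 0.
If it is under cup 3 (prior 1/2): the dealer has 2 equally likely choices, so probability 1/2; weight (1/2)·(1/2) = 1/4.
The weights sum to 7/20.
So P(the pea under cup 3 | the dealer opened cup 2) = (1/4) / (7/20) = 5/7.

5/7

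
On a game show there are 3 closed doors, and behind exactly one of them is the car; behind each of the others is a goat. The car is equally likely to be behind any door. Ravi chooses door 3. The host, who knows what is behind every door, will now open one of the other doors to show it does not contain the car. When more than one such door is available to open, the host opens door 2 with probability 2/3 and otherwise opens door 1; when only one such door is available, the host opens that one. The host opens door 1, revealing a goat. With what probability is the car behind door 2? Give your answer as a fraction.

Apply Bayes' rule, conditioning on where the car actually is.
If it is behind door 1 (prior 1/3): the host opened door 1, so this case is ruled out; weight (1/3)·0 = 0.
If it is behind door 2 (prior 1/3): only door 1 is available, probability 1; weight (1/3)·1 = 1/3.
If it is behind door 3 (prior 1/3): door 2 is available but not opened, probability 1/3; weight (1/3)·(1/3) = 1/9.
The weights sum to 4/9.
So P(the car behind door 2 | the host opened door 1) = (1/3) / (4/9) = 3/4.

3/4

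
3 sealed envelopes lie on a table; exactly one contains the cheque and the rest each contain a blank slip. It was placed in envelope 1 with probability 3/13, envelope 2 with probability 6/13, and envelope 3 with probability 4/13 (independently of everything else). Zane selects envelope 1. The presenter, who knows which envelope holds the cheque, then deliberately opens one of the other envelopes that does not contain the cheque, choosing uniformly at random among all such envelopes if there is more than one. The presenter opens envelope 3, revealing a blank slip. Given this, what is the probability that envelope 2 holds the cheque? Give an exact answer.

4/5

Consider each possible location of the cheque in turn.
If it is in envelope 1 (prior 3/13): the presenter has 2 equally likely choices, so probability 1/2; weight (3/13)·(1/2) = 3/26.
If it is in envelope 2 (prior 6/13): the presenter has no choice, probability 1; weight (6/13)·1 = 6/13.
If it is in envelope 3 (prior 4/13): the presenter opened envelope 3, so this case is ruled out; weight (4/13)·0 = 0.
The weights sum to 15/26.
So P(the cheque in envelope 2 | the presenter opened envelope 3) = (6/13) / (15/26) = 4/5.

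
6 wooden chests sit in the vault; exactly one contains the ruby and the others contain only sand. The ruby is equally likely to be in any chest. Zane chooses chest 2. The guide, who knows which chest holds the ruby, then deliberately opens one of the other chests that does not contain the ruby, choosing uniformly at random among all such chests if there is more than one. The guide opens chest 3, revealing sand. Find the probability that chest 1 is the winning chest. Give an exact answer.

Consider each possible location of the ruby in turn.
If it is in any of chests 1, 4, 5, and 6 (prior 1/6 each): the guide has 4 equally likely choices, so probability 1/4; weight (1/6)·(1/4) = 1/24 each.
If it is in chest 2 (prior 1/6): the guide has 5 equally likely choices, so probability 1/5; weight (1/6)·(1/5) = 1/30.
If it is in chest 3 (prior 1/6): the guide opened chest 3, so this case is ruled out; weight (1/6)·0 = 0.
The weights sum to 1/5.
So P(the ruby in chest 1 | the guide opened chest 3) = (1/24) / (1/5) = 5/24.

5/24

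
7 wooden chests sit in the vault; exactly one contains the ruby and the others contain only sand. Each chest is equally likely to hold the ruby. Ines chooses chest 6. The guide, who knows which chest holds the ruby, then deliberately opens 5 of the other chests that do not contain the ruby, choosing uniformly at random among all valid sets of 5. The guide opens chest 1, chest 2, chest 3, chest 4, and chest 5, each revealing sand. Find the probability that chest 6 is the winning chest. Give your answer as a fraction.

Consider each possible location of the ruby in turn.
If it is in any of chests 1, 2, 3, 4, and 5 (prior 1/7 each): that chest was opened and seen not to hold the prize — ruled out; weight (1/7)·0 = 0 each.
If it is in chest 6 (prior 1/7): the guide has 6 equally likely choices, so probability 1/6; weight (1/7)·(1/6) = 1/42.
If it is in chest 7 (prior 1/7): the guide has no choice, probability 1; weight (1/7)·1 = 1/7.
The weights sum to 1/6.
So P(the ruby in chest 6 | the guide opened chest 1, chest 2, chest 3, chest 4, and chest 5) = (1/42) / (1/6) = 1/7.

1/7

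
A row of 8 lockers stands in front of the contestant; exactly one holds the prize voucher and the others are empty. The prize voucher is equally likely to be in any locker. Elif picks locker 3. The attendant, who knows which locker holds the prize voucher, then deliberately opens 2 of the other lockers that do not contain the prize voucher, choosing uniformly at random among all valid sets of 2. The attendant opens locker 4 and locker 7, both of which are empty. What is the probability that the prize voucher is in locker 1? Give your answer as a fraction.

7/40

Apply Bayes' rule, conditioning on where the prize voucher actually is.
If it is in any of lockers 1, 2, 5, 6, and 8 (prior 1/8 each): the attendant has 15 equally likely choices, so probability 1/15; weight (1/8)·(1/15) = 1/120 each.
If it is in locker 3 (prior 1/8): the attendant has 21 equally likely choices, so probability 1/21; weight (1/8)·(1/21) = 1/168.
If it is in either of lockers 4 and 7 (prior 1/8 each): that locker was opened and seen not to hold the prize — ruled out; weight (1/8)·0 = 0 each.
The weights sum to 1/21.
So P(the prize voucher in locker 1 | the attendant opened locker 4 and locker 7) = (1/120) / (1/21) = 7/40.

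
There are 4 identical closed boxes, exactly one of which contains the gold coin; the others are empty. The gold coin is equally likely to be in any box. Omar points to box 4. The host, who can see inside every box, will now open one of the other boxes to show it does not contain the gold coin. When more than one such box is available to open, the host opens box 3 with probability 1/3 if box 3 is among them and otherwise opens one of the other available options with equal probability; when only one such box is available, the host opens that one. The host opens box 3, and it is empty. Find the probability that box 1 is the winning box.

Condition on the true location of the gold coin.
If it is in any of boxes 1, 2, and 4 (prior 1/4 each): box 3 is available, opened with probability 1/3; weight (1/4)·(1/3) = 1/12 each.
If it is in box 3 (prior 1/4): the host opened box 3, so this case is ruled out; weight (1/4)·0 = 0.
The weights sum to 1/4.
So P(the gold coin in box 1 | the host opened box 3) = (1/12) / (1/4) = 1/3.

1/3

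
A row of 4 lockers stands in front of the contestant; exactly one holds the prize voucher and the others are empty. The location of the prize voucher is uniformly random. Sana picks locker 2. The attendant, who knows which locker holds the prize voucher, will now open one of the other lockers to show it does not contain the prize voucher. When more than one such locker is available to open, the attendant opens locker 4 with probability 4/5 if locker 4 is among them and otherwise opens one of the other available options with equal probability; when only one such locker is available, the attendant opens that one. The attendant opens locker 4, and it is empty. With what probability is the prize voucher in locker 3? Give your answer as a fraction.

Apply Bayes' rule, conditioning on where the prize voucher actually is.
If it is in any of lockers 1, 2, and 3 (prior 1/4 each): locker 4 is available, opened with probability 4/5; weight (1/4)·(4/5) = 1/5 each.
If it is in locker 4 (prior 1/4): the attendant opened locker 4, so this case is ruled out; weight (1/4)·0 = 0.
The weights sum to 3/5.
So P(the prize voucher in locker 3 | the attendant opened locker 4) = (1/5) / (3/5) = 1/3.

1/3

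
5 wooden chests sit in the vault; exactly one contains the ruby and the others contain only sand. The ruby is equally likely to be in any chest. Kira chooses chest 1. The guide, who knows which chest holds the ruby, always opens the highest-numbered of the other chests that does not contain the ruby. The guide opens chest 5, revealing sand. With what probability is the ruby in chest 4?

1/4

Condition on the true location of the ruby.
If it is in any of chests 1, 2, 3, and 4 (prior 1/5 each): chest 5 is the highest-numbered option available, probability 1; weight (1/5)·1 = 1/5 each.
If it is in chest 5 (prior 1/5): the guide opened chest 5, so this case is ruled out; weight (1/5)·0 = 0.
The weights sum to 4/5.
So P(the ruby in chest 4 | the guide opened chest 5) = (1/5) / (4/5) = 1/4.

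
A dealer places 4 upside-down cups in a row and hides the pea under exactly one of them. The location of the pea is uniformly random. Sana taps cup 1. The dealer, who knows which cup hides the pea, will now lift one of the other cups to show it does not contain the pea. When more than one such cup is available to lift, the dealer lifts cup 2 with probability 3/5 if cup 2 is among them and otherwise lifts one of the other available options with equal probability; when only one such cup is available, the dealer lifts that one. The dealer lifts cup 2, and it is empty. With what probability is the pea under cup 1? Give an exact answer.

Condition on the true location of the pea.
If it is under any of cups 1, 3, and 4 (prior 1/4 each): cup 2 is available, opened with probability 3/5; weight (1/4)·(3/5) = 3/20 each.
If it is under cup 2 (prior 1/4): the dealer opened cup 2, so this case is ruled out; weight (1/4)·0 = 0.
The weights sum to 9/20.
So P(the pea under cup 1 | the dealer opened cup 2) = (3/20) / (9/20) = 1/3.

1/3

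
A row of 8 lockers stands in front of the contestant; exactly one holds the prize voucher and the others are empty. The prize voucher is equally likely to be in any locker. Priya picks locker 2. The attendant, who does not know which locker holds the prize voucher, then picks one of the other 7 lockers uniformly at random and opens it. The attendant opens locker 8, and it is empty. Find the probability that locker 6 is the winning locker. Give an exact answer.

1/7

Consider each possible location of the prize voucher in turn.
If it is in any of lockers 1, 2, 3, 4, 5, 6, and 7 (prior 1/8 each): the attendant picks locker 8 with probability 1/7 regardless, and it is not the prize; weight (1/8)·(1/7) = 1/56 each.
If it is in locker 8 (prior 1/8): the attendant opened locker 8, so this case is ruled out; weight (1/8)·0 = 0.
The weights sum to 1/8.
So P(the prize voucher in locker 6 | the attendant opened locker 8) = (1/56) / (1/8) = 1/7.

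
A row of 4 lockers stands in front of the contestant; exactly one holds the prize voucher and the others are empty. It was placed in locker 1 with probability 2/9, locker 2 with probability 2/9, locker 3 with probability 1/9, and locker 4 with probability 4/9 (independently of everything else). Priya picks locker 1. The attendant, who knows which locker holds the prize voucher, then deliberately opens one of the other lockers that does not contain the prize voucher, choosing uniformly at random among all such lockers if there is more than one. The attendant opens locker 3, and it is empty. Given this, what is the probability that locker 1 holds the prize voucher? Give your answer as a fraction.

Condition on the true location of the prize voucher.
If it is in locker 1 (prior 2/9): the attendant has 3 equally likely choices, so probability 1/3; weight (2/9)·(1/3) = 2/27.
If it is in locker 2 (prior 2/9): the attendant has 2 equally likely choices, so probability 1/2; weight (2/9)·(1/2) = 1/9.
If it is in locker 3 (prior 1/9): the attendant opened locker 3, so this case is ruled out; weight (1/9)·0 = 0.
If it is in locker 4 (prior 4/9): the attendant has 2 equally likely choices, so probability 1/2; weight (4/9)·(1/2) = 2/9.
The weights sum to 11/27.
So P(the prize voucher in locker 1 | the attendant opened locker 3) = (2/27) / (11/27) = 2/11.

2/11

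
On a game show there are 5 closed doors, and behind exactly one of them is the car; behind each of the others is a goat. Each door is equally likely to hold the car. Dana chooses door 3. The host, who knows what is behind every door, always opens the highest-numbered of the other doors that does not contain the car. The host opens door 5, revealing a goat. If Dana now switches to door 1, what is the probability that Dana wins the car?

1/4

Condition on the true location of the car.
If it is behind any of doors 1, 2, 3, and 4 (prior 1/5 each): door 5 is the highest-numbered option available, probability 1; weight (1/5)·1 = 1/5 each.
If it is behind door 5 (prior 1/5): the host opened door 5, so this case is ruled out; weight (1/5)·0 = 0.
The weights sum to 4/5.
So P(the car behind door 1 | the host opened door 5) = (1/5) / (4/5) = 1/4.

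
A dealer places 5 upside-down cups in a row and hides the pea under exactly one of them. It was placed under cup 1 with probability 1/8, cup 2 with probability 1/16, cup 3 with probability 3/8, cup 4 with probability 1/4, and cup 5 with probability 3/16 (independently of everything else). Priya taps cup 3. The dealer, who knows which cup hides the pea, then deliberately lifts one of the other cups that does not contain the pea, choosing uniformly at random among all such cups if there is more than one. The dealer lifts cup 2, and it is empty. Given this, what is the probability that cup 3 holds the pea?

1/3

Apply Bayes' rule, conditioning on where the pea actually is.
If it is under cup 1 (prior 1/8): the dealer has 3 equally likely choices, so probability 1/3; weight (1/8)·(1/3) = 1/24.
If it is under cup 2 (prior 1/16): the dealer opened cup 2, so this case is ruled out; weight (1/16)·0 = 0.
If it is under cup 3 (prior 3/8): the dealer has 4 equally likely choices, so probability 1/4; weight (3/8)·(1/4) = 3/32.
If it is under cup 4 (prior 1/4): the dealer has 3 equally likely choices, so probability 1/3; weight (1/4)·(1/3) = 1/12.
If it is under cup 5 (prior 3/16): the dealer has 3 equally likely choices, so probability 1/3; weight (3/16)·(1/3) = 1/16.
The weights sum to 9/32.
So P(the pea under cup 3 | the dealer opened cup 2) = (3/32) / (9/32) = 1/3.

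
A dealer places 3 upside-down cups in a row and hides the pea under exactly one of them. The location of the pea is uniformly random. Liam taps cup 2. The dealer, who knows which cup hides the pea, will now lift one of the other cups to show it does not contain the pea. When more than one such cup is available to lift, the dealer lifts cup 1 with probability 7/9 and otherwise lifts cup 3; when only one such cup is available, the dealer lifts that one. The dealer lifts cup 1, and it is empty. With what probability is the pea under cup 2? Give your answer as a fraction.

Apply Bayes' rule, conditioning on where the pea actually is.
If it is under cup 1 (prior 1/3): the dealer opened cup 1, so this case is ruled out; weight (1/3)·0 = 0.
If it is under cup 2 (prior 1/3): cup 1 is available, opened with probability 7/9; weight (1/3)·(7/9) = 7/27.
If it is under cup 3 (prior 1/3): only cup 1 is available, probability 1; weight (1/3)·1 = 1/3.
The weights sum to 16/27.
So P(the pea under cup 2 | the dealer opened cup 1) = (7/27) / (16/27) = 7/16.

7/16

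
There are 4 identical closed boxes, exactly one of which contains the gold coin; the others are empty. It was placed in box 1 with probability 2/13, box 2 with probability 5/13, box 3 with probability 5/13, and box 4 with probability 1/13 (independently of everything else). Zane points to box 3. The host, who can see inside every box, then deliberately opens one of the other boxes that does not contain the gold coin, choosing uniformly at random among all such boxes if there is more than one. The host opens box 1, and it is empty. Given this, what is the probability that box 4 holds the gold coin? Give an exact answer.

3/28

Consider each possible location of the gold coin in turn.
If it is in box 1 (prior 2/13): the host opened box 1, so this case is ruled out; weight (2/13)·0 = 0.
If it is in box 2 (prior 5/13): the host has 2 equally likely choices, so probability 1/2; weight (5/13)·(1/2) = 5/26.
If it is in box 3 (prior 5/13): the host has 3 equally likely choices, so probability 1/3; weight (5/13)·(1/3) = 5/39.
If it is in box 4 (prior 1/13): the host has 2 equally likely choices, so probability 1/2; weight (1/13)·(1/2) = 1/26.
The weights sum to 14/39.
So P(the gold coin in box 4 | the host opened box 1) = (1/26) / (14/39) = 3/28.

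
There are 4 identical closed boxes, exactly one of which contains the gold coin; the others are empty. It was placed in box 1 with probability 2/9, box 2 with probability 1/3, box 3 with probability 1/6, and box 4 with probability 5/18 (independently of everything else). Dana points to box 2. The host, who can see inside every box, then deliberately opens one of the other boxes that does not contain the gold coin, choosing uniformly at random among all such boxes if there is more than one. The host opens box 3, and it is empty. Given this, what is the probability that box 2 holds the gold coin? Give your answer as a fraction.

Condition on the true location of the gold coin.
If it is in box 1 (prior 2/9): the host has 2 equally likely choices, so probability 1/2; weight (2/9)·(1/2) = 1/9.
If it is in box 2 (prior 1/3): the host has 3 equally likely choices, so probability 1/3; weight (1/3)·(1/3) = 1/9.
If it is in box 3 (prior 1/6): the host opened box 3, so this case is ruled out; weight (1/6)·0 = 0.
If it is in box 4 (prior 5/18): the host has 2 equally likely choices, so probability 1/2; weight (5/18)·(1/2) = 5/36.
The weights sum to 13/36.
So P(the gold coin in box 2 | the host opened box 3) = (1/9) / (13/36) = 4/13.

4/13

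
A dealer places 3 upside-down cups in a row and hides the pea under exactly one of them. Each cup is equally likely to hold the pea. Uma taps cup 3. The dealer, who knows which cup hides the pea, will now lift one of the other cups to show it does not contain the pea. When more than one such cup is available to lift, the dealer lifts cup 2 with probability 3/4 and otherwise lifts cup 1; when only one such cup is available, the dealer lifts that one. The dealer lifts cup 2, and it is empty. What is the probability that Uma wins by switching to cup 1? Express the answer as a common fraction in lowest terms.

Condition on the true location of the pea.
If it is under cup 1 (prior 1/3): only cup 2 is available, probability 1; weight (1/3)·1 = 1/3.
If it is under cup 2 (prior 1/3): the dealer opened cup 2, so this case is ruled out; weight (1/3)·0 = 0.
If it is under cup 3 (prior 1/3): cup 2 is available, opened with probability 3/4; weight (1/3)·(3/4) = 1/4.
The weights sum to 7/12.
So P(the pea under cup 1 | the dealer opened cup 2) = (1/3) / (7/12) = 4/7.

4/7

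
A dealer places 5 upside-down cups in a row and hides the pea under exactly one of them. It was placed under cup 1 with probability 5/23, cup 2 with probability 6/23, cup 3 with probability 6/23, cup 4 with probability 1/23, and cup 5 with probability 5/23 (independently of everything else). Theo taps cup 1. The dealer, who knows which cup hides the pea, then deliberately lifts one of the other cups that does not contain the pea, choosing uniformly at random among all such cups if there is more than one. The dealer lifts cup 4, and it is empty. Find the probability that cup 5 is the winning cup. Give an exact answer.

Condition on the true location of the pea.
If it is under cup 1 (prior 5/23): the dealer has 4 equally likely choices, so probability 1/4; weight (5/23)·(1/4) = 5/92.
If it is under either of cups 2 and 3 (prior 6/23 each): the dealer has 3 equally likely choices, so probability 1/3; weight (6/23)·(1/3) = 2/23 each.
If it is under cup 4 (prior 1/23): the dealer opened cup 4, so this case is ruled out; weight (1/23)·0 = 0.
If it is under cup 5 (prior 5/23): the dealer has 3 equally likely choices, so probability 1/3; weight (5/23)·(1/3) = 5/69.
The weights sum to 83/276.
So P(the pea under cup 5 | the dealer opened cup 4) = (5/69) / (83/276) = 20/83.

20/83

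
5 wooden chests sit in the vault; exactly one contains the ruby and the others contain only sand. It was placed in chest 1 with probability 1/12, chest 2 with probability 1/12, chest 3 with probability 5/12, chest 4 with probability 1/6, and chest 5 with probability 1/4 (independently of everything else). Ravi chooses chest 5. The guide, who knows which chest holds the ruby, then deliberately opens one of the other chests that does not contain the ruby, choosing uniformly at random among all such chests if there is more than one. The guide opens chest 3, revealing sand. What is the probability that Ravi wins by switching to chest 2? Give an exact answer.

Apply Bayes' rule, conditioning on where the ruby actually is.
If it is in either of chests 1 and 2 (prior 1/12 each): the guide has 3 equally likely choices, so probability 1/3; weight (1/12)·(1/3) = 1/36 each.
If it is in chest 3 (prior 5/12): the guide opened chest 3, so this case is ruled out; weight (5/12)·0 = 0.
If it is in chest 4 (prior 1/6): the guide has 3 equally likely choices, so probability 1/3; weight (1/6)·(1/3) = 1/18.
If it is in chest 5 (prior 1/4): the guide has 4 equally likely choices, so probability 1/4; weight (1/4)·(1/4) = 1/16.
The weights sum to 25/144.
So P(the ruby in chest 2 | the guide opened chest 3) = (1/36) / (25/144) = 4/25.

4/25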